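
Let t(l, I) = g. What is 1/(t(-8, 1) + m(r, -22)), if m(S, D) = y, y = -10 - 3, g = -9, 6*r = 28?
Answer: -1/22 ≈ -0.045455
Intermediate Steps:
r = 14/3 (r = (1/6)*28 = 14/3 ≈ 4.6667)
y = -13
t(l, I) = -9
m(S, D) = -13
1/(t(-8, 1) + m(r, -22)) = 1/(-9 - 13) = 1/(-22) = -1/22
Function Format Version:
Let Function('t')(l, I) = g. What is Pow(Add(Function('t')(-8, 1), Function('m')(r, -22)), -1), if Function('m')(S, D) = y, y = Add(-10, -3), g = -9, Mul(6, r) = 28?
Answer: Rational(-1, 22) ≈ -0.045455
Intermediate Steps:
r = Rational(14, 3) (r = Mul(Rational(1, 6), 28) = Rational(14, 3) ≈ 4.6667)
y = -13
Function('t')(l, I) = -9
Function('m')(S, D) = -13
Pow(Add(Function('t')(-8, 1), Function('m')(r, -22)), -1) = Pow(Add(-9, -13), -1) = Pow(-22, -1) = Rational(-1, 22)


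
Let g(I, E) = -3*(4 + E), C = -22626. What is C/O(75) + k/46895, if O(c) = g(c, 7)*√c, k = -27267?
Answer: -27267/46895 + 2514*√3/55 ≈ 78.589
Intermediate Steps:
g(I, E) = -12 - 3*E
O(c) = -33*√c (O(c) = (-12 - 3*7)*√c = (-12 - 21)*√c = -33*√c)
C/O(75) + k/46895 = -22626*(-√3/495) - 27267/46895 = -(-2514)*√3/55 - 27267/46895 = 2514*√3/55 - 27267/46895 = -27267/46895 + 2514*√3/55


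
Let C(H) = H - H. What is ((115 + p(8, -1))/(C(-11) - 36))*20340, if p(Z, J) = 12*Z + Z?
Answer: -123735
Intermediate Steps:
C(H) = 0
p(Z, J) = 13*Z
((115 + p(8, -1))/(C(-11) - 36))*20340 = ((115 + 13*8)/(0 - 36))*20340 = ((115 + 104)/(-36))*20340 = (219*(-1/36))*20340 = -73/12*20340 = -123735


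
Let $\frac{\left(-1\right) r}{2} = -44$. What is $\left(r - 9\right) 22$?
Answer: $1738$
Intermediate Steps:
$r = 88$ ($r = \left(-2\right) \left(-44\right) = 88$)
$\left(r - 9\right) 22 = \left(88 - 9\right) 22 = 79 \cdot 22 = 1738$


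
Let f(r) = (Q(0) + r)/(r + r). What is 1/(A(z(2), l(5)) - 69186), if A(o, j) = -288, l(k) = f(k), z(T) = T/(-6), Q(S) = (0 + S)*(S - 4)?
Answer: -1/69474 ≈ -1.4394e-5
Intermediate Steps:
Q(S) = S*(-4 + S)
z(T) = -T/6 (z(T) = T*(-⅙) = -T/6)
f(r) = ½ (f(r) = (0*(-4 + 0) + r)/(r + r) = (0*(-4) + r)/((2*r)) = (0 + r)*(1/(2*r)) = r*(1/(2*r)) = ½)
l(k) = ½
1/(A(z(2), l(5)) - 69186) = 1/(-288 - 69186) = 1/(-69474) = -1/69474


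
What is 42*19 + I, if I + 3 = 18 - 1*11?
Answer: 802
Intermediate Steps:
I = 4 (I = -3 + (18 - 1*11) = -3 + (18 - 11) = -3 + 7 = 4)
42*19 + I = 42*19 + 4 = 798 + 4 = 802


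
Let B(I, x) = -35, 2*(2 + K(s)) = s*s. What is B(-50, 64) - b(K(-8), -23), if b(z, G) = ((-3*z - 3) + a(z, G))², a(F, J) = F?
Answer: -4004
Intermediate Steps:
K(s) = -2 + s²/2 (K(s) = -2 + (s*s)/2 = -2 + s²/2)
b(z, G) = (-3 - 2*z)² (b(z, G) = ((-3*z - 3) + z)² = ((-3 - 3*z) + z)² = (-3 - 2*z)²)
B(-50, 64) - b(K(-8), -23) = -35 - (3 + 2*(-2 + (½)*(-8)²))² = -35 - (3 + 2*(-2 + (½)*64))² = -35 - (3 + 2*(-2 + 32))² = -35 - (3 + 2*30)² = -35 - (3 + 60)² = -35 - 1*63² = -35 - 1*3969 = -35 - 3969 = -4004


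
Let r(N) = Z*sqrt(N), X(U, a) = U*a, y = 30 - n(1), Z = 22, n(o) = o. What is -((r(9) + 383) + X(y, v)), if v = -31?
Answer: 450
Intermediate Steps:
y = 29 (y = 30 - 1*1 = 30 - 1 = 29)
r(N) = 22*sqrt(N)
-((r(9) + 383) + X(y, v)) = -((22*sqrt(9) + 383) + 29*(-31)) = -((22*3 + 383) - 899) = -((66 + 383) - 899) = -(449 - 899) = -1*(-450) = 450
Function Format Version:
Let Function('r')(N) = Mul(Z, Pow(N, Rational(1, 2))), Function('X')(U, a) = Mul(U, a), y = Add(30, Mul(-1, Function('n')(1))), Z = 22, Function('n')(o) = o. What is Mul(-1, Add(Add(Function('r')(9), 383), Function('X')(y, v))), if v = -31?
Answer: 450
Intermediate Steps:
y = 29 (y = Add(30, Mul(-1, 1)) = Add(30, -1) = 29)
Function('r')(N) = Mul(22, Pow(N, Rational(1, 2)))
Mul(-1, Add(Add(Function('r')(9), 383), Function('X')(y, v))) = Mul(-1, Add(Add(Mul(22, Pow(9, Rational(1, 2))), 383), Mul(29, -31))) = Mul(-1, Add(Add(Mul(22, 3), 383), -899)) = Mul(-1, Add(Add(66, 383), -899)) = Mul(-1, Add(449, -899)) = Mul(-1, -450) = 450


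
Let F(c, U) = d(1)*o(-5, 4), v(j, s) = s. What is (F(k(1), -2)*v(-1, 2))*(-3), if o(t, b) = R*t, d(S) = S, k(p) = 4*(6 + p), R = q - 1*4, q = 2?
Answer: -60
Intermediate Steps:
R = -2 (R = 2 - 1*4 = 2 - 4 = -2)
k(p) = 24 + 4*p
o(t, b) = -2*t
F(c, U) = 10 (F(c, U) = 1*(-2*(-5)) = 1*10 = 10)
(F(k(1), -2)*v(-1, 2))*(-3) = (10*2)*(-3) = 20*(-3) = -60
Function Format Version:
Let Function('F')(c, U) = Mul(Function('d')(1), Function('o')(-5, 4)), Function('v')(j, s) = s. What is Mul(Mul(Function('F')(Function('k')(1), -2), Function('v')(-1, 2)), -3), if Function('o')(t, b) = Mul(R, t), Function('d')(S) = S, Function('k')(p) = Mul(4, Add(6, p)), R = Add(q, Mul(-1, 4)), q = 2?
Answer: -60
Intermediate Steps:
R = -2 (R = Add(2, Mul(-1, 4)) = Add(2, -4) = -2)
Function('k')(p) = Add(24, Mul(4, p))
Function('o')(t, b) = Mul(-2, t)
Function('F')(c, U) = 10 (Function('F')(c, U) = Mul(1, Mul(-2, -5)) = Mul(1, 10) = 10)
Mul(Mul(Function('F')(Function('k')(1), -2), Function('v')(-1, 2)), -3) = Mul(Mul(10, 2), -3) = Mul(20, -3) = -60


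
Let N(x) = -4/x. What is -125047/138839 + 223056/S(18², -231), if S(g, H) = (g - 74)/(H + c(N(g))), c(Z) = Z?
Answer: -32194003598131/156193875 ≈ -2.0612e+5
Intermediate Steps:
S(g, H) = (-74 + g)/(H - 4/g) (S(g, H) = (g - 74)/(H - 4/g) = (-74 + g)/(H - 4/g))
-125047/138839 + 223056/S(18², -231) = -125047/138839 + 223056/((18²*(-74 + 18²)/(-4 - 231*18²))) = -125047*1/138839 + 223056/((324*(-74 + 324)/(-4 - 231*324))) = -125047/138839 + 223056/((324*250/(-4 - 74844))) = -125047/138839 + 223056/((324*250/(-74848))) = -125047/138839 + 223056/((324*(-1/74848)*250)) = -125047/138839 + 223056/(-10125/9356) = -125047/138839 + 223056*(-9356/10125) = -125047/138839 - 231879104/1125 = -32194003598131/156193875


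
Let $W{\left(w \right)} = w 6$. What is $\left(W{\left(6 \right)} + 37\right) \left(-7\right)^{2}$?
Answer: $3577$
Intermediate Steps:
$W{\left(w \right)} = 6 w$
$\left(W{\left(6 \right)} + 37\right) \left(-7\right)^{2} = \left(6 \cdot 6 + 37\right) \left(-7\right)^{2} = \left(36 + 37\right) 49 = 73 \cdot 49 = 3577$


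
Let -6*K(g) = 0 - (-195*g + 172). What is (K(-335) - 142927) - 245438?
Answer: -2264693/6 ≈ -3.7745e+5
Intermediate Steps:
K(g) = 86/3 - 65*g/2 (K(g) = -(0 - (-195*g + 172))/6 = -(0 - (172 - 195*g))/6 = -(0 + (-172 + 195*g))/6 = -(-172 + 195*g)/6 = 86/3 - 65*g/2)
(K(-335) - 142927) - 245438 = ((86/3 - 65/2*(-335)) - 142927) - 245438 = ((86/3 + 21775/2) - 142927) - 245438 = (65497/6 - 142927) - 245438 = -792065/6 - 245438 = -2264693/6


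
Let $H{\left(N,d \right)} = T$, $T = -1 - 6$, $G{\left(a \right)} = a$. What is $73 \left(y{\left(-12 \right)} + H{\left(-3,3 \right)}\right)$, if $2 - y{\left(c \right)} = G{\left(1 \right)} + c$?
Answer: $438$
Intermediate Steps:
$T = -7$
$H{\left(N,d \right)} = -7$
$y{\left(c \right)} = 1 - c$ ($y{\left(c \right)} = 2 - \left(1 + c\right) = 1 - c$)
$73 \left(y{\left(-12 \right)} + H{\left(-3,3 \right)}\right) = 73 \left(\left(1 - -12\right) - 7\right) = 73 \left(\left(1 + 12\right) - 7\right) = 73 \left(13 - 7\right) = 73 \cdot 6 = 438$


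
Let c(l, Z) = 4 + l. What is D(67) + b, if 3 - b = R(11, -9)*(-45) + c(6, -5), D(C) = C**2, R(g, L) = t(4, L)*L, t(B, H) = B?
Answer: 2862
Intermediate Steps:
R(g, L) = 4*L
b = -1627 (b = 3 - ((4*(-9))*(-45) + (4 + 6)) = 3 - (-36*(-45) + 10) = 3 - (1620 + 10) = 3 - 1*1630 = 3 - 1630 = -1627)
D(67) + b = 67**2 - 1627 = 4489 - 1627 = 2862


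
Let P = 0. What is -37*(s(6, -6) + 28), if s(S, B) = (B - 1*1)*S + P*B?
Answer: 518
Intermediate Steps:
s(S, B) = S*(-1 + B) (s(S, B) = (B - 1*1)*S + 0*B = (B - 1)*S + 0 = (-1 + B)*S + 0 = S*(-1 + B) + 0 = S*(-1 + B))
-37*(s(6, -6) + 28) = -37*(6*(-1 - 6) + 28) = -37*(6*(-7) + 28) = -37*(-42 + 28) = -37*(-14) = 518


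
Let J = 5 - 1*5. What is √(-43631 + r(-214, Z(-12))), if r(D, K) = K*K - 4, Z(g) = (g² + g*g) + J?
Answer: √39309 ≈ 198.26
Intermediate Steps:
J = 0 (J = 5 - 5 = 0)
Z(g) = 2*g² (Z(g) = (g² + g*g) + 0 = (g² + g²) + 0 = 2*g² + 0 = 2*g²)
r(D, K) = -4 + K² (r(D, K) = K² - 4 = -4 + K²)
√(-43631 + r(-214, Z(-12))) = √(-43631 + (-4 + (2*(-12)²)²)) = √(-43631 + (-4 + (2*144)²)) = √(-43631 + (-4 + 288²)) = √(-43631 + (-4 + 82944)) = √(-43631 + 82940) = √39309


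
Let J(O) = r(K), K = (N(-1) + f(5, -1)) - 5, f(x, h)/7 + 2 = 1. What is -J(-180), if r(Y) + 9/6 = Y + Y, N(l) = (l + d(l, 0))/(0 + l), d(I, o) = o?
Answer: 47/2 ≈ 23.500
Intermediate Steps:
f(x, h) = -7 (f(x, h) = -14 + 7*1 = -14 + 7 = -7)
N(l) = 1 (N(l) = (l + 0)/(0 + l) = l/l = 1)
K = -11 (K = (1 - 7) - 5 = -6 - 5 = -11)
r(Y) = -3/2 + 2*Y (r(Y) = -3/2 + (Y + Y) = -3/2 + 2*Y)
J(O) = -47/2 (J(O) = -3/2 + 2*(-11) = -3/2 - 22 = -47/2)
-J(-180) = -1*(-47/2) = 47/2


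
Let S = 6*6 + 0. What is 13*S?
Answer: 468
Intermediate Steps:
S = 36 (S = 36 + 0 = 36)
13*S = 13*36 = 468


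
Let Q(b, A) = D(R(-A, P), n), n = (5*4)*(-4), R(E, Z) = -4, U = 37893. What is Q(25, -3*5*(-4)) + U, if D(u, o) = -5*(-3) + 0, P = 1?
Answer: 37908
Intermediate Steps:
n = -80 (n = 20*(-4) = -80)
D(u, o) = 15 (D(u, o) = 15 + 0 = 15)
Q(b, A) = 15
Q(25, -3*5*(-4)) + U = 15 + 37893 = 37908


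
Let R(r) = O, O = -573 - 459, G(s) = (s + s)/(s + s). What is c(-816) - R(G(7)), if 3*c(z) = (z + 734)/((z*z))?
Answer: 1030745047/998784 ≈ 1032.0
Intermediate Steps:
G(s) = 1 (G(s) = (2*s)/((2*s)) = (2*s)*(1/(2*s)) = 1)
O = -1032
c(z) = (734 + z)/(3*z²) (c(z) = ((z + 734)/((z*z)))/3 = ((734 + z)/(z²))/3 = ((734 + z)/z²)/3 = (734 + z)/(3*z²))
R(r) = -1032
c(-816) - R(G(7)) = (⅓)*(734 - 816)/(-816)² - 1*(-1032) = (⅓)*(1/665856)*(-82) + 1032 = -41/998784 + 1032 = 1030745047/998784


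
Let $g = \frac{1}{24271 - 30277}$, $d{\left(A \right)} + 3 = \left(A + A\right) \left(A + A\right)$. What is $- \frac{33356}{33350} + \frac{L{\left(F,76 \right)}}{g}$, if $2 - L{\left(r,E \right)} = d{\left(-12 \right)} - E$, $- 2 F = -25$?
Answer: $\frac{49574258072}{16675} \approx 2.973 \cdot 10^{6}$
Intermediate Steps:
$F = \frac{25}{2}$ ($F = \left(- \frac{1}{2}\right) \left(-25\right) = \frac{25}{2} \approx 12.5$)
$d{\left(A \right)} = -3 + 4 A^{2}$ ($d{\left(A \right)} = -3 + \left(A + A\right) \left(A + A\right) = -3 + 2 A 2 A = -3 + 4 A^{2}$)
$g = - \frac{1}{6006}$ ($g = \frac{1}{-6006} = - \frac{1}{6006} \approx -0.0001665$)
$L{\left(r,E \right)} = -571 + E$ ($L{\left(r,E \right)} = 2 - \left(\left(-3 + 4 \left(-12\right)^{2}\right) - E\right) = 2 - \left(\left(-3 + 4 \cdot 144\right) - E\right) = 2 - \left(\left(-3 + 576\right) - E\right) = 2 - \left(573 - E\right) = 2 + \left(-573 + E\right) = -571 + E$)
$- \frac{33356}{33350} + \frac{L{\left(F,76 \right)}}{g} = - \frac{33356}{33350} + \frac{-571 + 76}{- \frac{1}{6006}} = \left(-33356\right) \frac{1}{33350} - -2972970 = - \frac{16678}{16675} + 2972970 = \frac{49574258072}{16675}$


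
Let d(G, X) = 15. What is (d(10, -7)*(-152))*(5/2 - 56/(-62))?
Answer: -240540/31 ≈ -7759.4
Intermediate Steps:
(d(10, -7)*(-152))*(5/2 - 56/(-62)) = (15*(-152))*(5/2 - 56/(-62)) = -2280*(5*(½) - 56*(-1/62)) = -2280*(5/2 + 28/31) = -2280*211/62 = -240540/31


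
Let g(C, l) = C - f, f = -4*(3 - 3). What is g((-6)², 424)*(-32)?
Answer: -1152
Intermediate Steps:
f = 0 (f = -4*0 = 0)
g(C, l) = C (g(C, l) = C - 1*0 = C + 0 = C)
g((-6)², 424)*(-32) = (-6)²*(-32) = 36*(-32) = -1152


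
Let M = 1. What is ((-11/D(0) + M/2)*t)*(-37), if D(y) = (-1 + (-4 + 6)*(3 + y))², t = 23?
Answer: -2553/50 ≈ -51.060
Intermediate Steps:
D(y) = (5 + 2*y)² (D(y) = (-1 + 2*(3 + y))² = (-1 + (6 + 2*y))² = (5 + 2*y)²)
((-11/D(0) + M/2)*t)*(-37) = ((-11/(5 + 2*0)² + 1/2)*23)*(-37) = ((-11/(5 + 0)² + 1*(½))*23)*(-37) = ((-11/(5²) + ½)*23)*(-37) = ((-11/25 + ½)*23)*(-37) = ((3/50)*23)*(-37) = (69/50)*(-37) = -2553/50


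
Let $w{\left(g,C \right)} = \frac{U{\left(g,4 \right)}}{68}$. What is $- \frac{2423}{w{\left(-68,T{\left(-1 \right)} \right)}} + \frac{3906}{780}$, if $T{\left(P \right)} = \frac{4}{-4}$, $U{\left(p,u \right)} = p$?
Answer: $\frac{315641}{130} \approx 2428.0$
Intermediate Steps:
$T{\left(P \right)} = -1$ ($T{\left(P \right)} = 4 \left(- \frac{1}{4}\right) = -1$)
$w{\left(g,C \right)} = \frac{g}{68}$
$- \frac{2423}{w{\left(-68,T{\left(-1 \right)} \right)}} + \frac{3906}{780} = - \frac{2423}{\frac{1}{68} \left(-68\right)} + \frac{3906}{780} = - \frac{2423}{-1} + 3906 \cdot \frac{1}{780} = \left(-2423\right) \left(-1\right) + \frac{651}{130} = 2423 + \frac{651}{130} = \frac{315641}{130}$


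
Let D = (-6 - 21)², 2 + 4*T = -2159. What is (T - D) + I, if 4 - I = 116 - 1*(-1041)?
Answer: -9689/4 ≈ -2422.3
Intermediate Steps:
T = -2161/4 (T = -½ + (¼)*(-2159) = -½ - 2159/4 = -2161/4 ≈ -540.25)
D = 729 (D = (-27)² = 729)
I = -1153 (I = 4 - (116 - 1*(-1041)) = 4 - (116 + 1041) = 4 - 1*1157 = 4 - 1157 = -1153)
(T - D) + I = (-2161/4 - 1*729) - 1153 = (-2161/4 - 729) - 1153 = -5077/4 - 1153 = -9689/4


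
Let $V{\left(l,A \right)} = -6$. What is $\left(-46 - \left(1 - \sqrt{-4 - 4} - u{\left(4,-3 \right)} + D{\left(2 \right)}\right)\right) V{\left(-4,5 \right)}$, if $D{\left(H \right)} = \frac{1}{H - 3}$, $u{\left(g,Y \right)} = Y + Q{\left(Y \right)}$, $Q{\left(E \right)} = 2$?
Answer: $282 - 12 i \sqrt{2} \approx 282.0 - 16.971 i$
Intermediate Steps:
$u{\left(g,Y \right)} = 2 + Y$ ($u{\left(g,Y \right)} = Y + 2 = 2 + Y$)
$D{\left(H \right)} = \frac{1}{-3 + H}$
$\left(-46 - \left(1 - \sqrt{-4 - 4} - u{\left(4,-3 \right)} + D{\left(2 \right)}\right)\right) V{\left(-4,5 \right)} = \left(-46 + \left(\left(\left(2 - 3\right) - \left(1 + \frac{1}{-3 + 2}\right)\right) + \sqrt{-4 - 4}\right)\right) \left(-6\right) = \left(-46 + \left(\left(-1 - 0\right) + \sqrt{-8}\right)\right) \left(-6\right) = \left(-46 + \left(\left(-1 - 0\right) + 2 i \sqrt{2}\right)\right) \left(-6\right) = \left(-46 + \left(\left(-1 + \left(-1 + 1\right)\right) + 2 i \sqrt{2}\right)\right) \left(-6\right) = \left(-46 + \left(\left(-1 + 0\right) + 2 i \sqrt{2}\right)\right) \left(-6\right) = \left(-46 - \left(1 - 2 i \sqrt{2}\right)\right) \left(-6\right) = \left(-47 + 2 i \sqrt{2}\right) \left(-6\right) = 282 - 12 i \sqrt{2}$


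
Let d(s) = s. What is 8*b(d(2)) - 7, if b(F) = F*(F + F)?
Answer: 57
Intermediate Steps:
b(F) = 2*F² (b(F) = F*(2*F) = 2*F²)
8*b(d(2)) - 7 = 8*(2*2²) - 7 = 8*(2*4) - 7 = 8*8 - 7 = 64 - 7 = 57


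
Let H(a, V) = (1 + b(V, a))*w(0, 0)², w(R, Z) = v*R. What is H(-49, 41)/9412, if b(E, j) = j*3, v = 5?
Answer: 0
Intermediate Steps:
b(E, j) = 3*j
w(R, Z) = 5*R
H(a, V) = 0 (H(a, V) = (1 + 3*a)*(5*0)² = (1 + 3*a)*0² = (1 + 3*a)*0 = 0)
H(-49, 41)/9412 = 0/9412 = 0*(1/9412) = 0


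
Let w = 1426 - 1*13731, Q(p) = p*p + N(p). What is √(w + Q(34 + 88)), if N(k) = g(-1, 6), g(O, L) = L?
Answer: √2585 ≈ 50.843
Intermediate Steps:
N(k) = 6
Q(p) = 6 + p² (Q(p) = p*p + 6 = p² + 6 = 6 + p²)
w = -12305 (w = 1426 - 13731 = -12305)
√(w + Q(34 + 88)) = √(-12305 + (6 + (34 + 88)²)) = √(-12305 + (6 + 122²)) = √(-12305 + (6 + 14884)) = √(-12305 + 14890) = √2585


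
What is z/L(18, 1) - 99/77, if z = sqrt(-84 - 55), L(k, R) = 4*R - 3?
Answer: -9/7 + I*sqrt(139) ≈ -1.2857 + 11.79*I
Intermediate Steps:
L(k, R) = -3 + 4*R
z = I*sqrt(139) (z = sqrt(-139) = I*sqrt(139) ≈ 11.79*I)
z/L(18, 1) - 99/77 = (I*sqrt(139))/(-3 + 4*1) - 99/77 = (I*sqrt(139))/(-3 + 4) - 99*1/77 = (I*sqrt(139))/1 - 9/7 = (I*sqrt(139))*1 - 9/7 = I*sqrt(139) - 9/7 = -9/7 + I*sqrt(139)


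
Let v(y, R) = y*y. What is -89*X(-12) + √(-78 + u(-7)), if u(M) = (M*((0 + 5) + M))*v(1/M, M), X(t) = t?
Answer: 1068 + 4*I*√238/7 ≈ 1068.0 + 8.8156*I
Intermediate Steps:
v(y, R) = y²
u(M) = (5 + M)/M (u(M) = (M*((0 + 5) + M))*(1/M)² = (M*(5 + M))/M² = (5 + M)/M)
-89*X(-12) + √(-78 + u(-7)) = -89*(-12) + √(-78 + (5 - 7)/(-7)) = 1068 + √(-78 - ⅐*(-2)) = 1068 + √(-78 + 2/7) = 1068 + √(-544/7) = 1068 + 4*I*√238/7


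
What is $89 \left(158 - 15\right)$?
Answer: $12727$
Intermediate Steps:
$89 \left(158 - 15\right) = 89 \cdot 143 = 12727$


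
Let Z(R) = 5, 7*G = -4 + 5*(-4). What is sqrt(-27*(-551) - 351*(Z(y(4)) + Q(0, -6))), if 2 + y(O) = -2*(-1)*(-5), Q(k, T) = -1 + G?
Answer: 3*sqrt(79905)/7 ≈ 121.15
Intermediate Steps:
G = -24/7 (G = (-4 + 5*(-4))/7 = (-4 - 20)/7 = (1/7)*(-24) = -24/7 ≈ -3.4286)
Q(k, T) = -31/7 (Q(k, T) = -1 - 24/7 = -31/7)
y(O) = -12 (y(O) = -2 - 2*(-1)*(-5) = -2 + 2*(-5) = -2 - 10 = -12)
sqrt(-27*(-551) - 351*(Z(y(4)) + Q(0, -6))) = sqrt(-27*(-551) - 351*(5 - 31/7)) = sqrt(14877 - 351*4/7) = sqrt(14877 - 1404/7) = sqrt(102735/7) = 3*sqrt(79905)/7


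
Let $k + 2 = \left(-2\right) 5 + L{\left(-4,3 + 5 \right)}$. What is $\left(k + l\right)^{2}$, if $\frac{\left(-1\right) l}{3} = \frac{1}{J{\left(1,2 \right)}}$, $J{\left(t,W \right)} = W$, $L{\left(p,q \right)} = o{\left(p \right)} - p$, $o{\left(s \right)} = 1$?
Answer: $\frac{289}{4} \approx 72.25$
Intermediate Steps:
$L{\left(p,q \right)} = 1 - p$
$k = -7$ ($k = -2 + \left(\left(-2\right) 5 + \left(1 - -4\right)\right) = -2 + \left(-10 + \left(1 + 4\right)\right) = -2 + \left(-10 + 5\right) = -2 - 5 = -7$)
$l = - \frac{3}{2} \approx -1.5$
$\left(k + l\right)^{2} = \left(-7 - \frac{3}{2}\right)^{2} = \left(- \frac{17}{2}\right)^{2} = \frac{289}{4}$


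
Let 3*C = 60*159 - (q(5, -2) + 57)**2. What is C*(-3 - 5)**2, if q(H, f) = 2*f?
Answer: 430784/3 ≈ 1.4359e+5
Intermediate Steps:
C = 6731/3 (C = (60*159 - (2*(-2) + 57)**2)/3 = (9540 - (-4 + 57)**2)/3 = (9540 - 1*53**2)/3 = (9540 - 1*2809)/3 = (9540 - 2809)/3 = (1/3)*6731 = 6731/3 ≈ 2243.7)
C*(-3 - 5)**2 = 6731*(-3 - 5)**2/3 = (6731/3)*(-8)**2 = (6731/3)*64 = 430784/3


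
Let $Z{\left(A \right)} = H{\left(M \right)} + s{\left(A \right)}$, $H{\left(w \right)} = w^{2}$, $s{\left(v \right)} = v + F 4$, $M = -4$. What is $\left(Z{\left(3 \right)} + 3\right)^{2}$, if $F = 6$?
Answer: $2116$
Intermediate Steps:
$s{\left(v \right)} = 24 + v$ ($s{\left(v \right)} = v + 6 \cdot 4 = v + 24 = 24 + v$)
$Z{\left(A \right)} = 40 + A$ ($Z{\left(A \right)} = \left(-4\right)^{2} + \left(24 + A\right) = 16 + \left(24 + A\right) = 40 + A$)
$\left(Z{\left(3 \right)} + 3\right)^{2} = \left(\left(40 + 3\right) + 3\right)^{2} = \left(43 + 3\right)^{2} = 46^{2} = 2116$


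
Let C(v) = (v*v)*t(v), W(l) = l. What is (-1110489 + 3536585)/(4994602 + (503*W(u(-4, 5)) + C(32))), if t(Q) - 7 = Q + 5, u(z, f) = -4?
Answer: 1213048/2518823 ≈ 0.48159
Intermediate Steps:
t(Q) = 12 + Q (t(Q) = 7 + (Q + 5) = 7 + (5 + Q) = 12 + Q)
C(v) = v**2*(12 + v) (C(v) = (v*v)*(12 + v) = v**2*(12 + v))
(-1110489 + 3536585)/(4994602 + (503*W(u(-4, 5)) + C(32))) = (-1110489 + 3536585)/(4994602 + (503*(-4) + 32**2*(12 + 32))) = 2426096/(4994602 + (-2012 + 1024*44)) = 2426096/(4994602 + (-2012 + 45056)) = 2426096/(4994602 + 43044) = 2426096/5037646 = 2426096*(1/5037646) = 1213048/2518823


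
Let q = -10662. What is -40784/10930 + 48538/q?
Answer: -241339837/29133915 ≈ -8.2838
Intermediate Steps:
-40784/10930 + 48538/q = -40784/10930 + 48538/(-10662) = -40784*1/10930 + 48538*(-1/10662) = -20392/5465 - 24269/5331 = -241339837/29133915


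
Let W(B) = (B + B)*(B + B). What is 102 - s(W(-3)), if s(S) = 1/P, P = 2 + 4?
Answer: 611/6 ≈ 101.83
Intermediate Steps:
P = 6
W(B) = 4*B**2 (W(B) = (2*B)*(2*B) = 4*B**2)
s(S) = 1/6
102 - s(W(-3)) = 102 - 1*1/6 = 102 - 1/6 = 611/6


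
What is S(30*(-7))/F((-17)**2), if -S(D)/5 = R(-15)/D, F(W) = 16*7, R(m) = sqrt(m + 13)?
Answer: I*sqrt(2)/4704 ≈ 0.00030064*I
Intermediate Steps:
R(m) = sqrt(13 + m)
F(W) = 112
S(D) = -5*I*sqrt(2)/D (S(D) = -5*sqrt(13 - 15)/D = -5*sqrt(-2)/D = -5*I*sqrt(2)/D)
S(30*(-7))/F((-17)**2) = -5*I*sqrt(2)/(30*(-7))/112 = -5*I*sqrt(2)/(-210)*(1/112) = -5*I*sqrt(2)*(-1/210)*(1/112) = (I*sqrt(2)/42)*(1/112) = I*sqrt(2)/4704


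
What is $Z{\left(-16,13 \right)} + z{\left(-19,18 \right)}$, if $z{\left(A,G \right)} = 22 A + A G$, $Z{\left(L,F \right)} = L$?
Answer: $-776$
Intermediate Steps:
$Z{\left(-16,13 \right)} + z{\left(-19,18 \right)} = -16 - 19 \left(22 + 18\right) = -16 - 760 = -776$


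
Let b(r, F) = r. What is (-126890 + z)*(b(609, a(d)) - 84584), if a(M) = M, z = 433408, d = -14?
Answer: -25739849050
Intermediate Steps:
(-126890 + z)*(b(609, a(d)) - 84584) = (-126890 + 433408)*(609 - 84584) = 306518*(-83975) = -25739849050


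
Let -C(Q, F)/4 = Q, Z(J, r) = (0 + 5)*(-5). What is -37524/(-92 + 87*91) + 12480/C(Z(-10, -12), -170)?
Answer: 939036/7825 ≈ 120.00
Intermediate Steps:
Z(J, r) = -25 (Z(J, r) = 5*(-5) = -25)
C(Q, F) = -4*Q
-37524/(-92 + 87*91) + 12480/C(Z(-10, -12), -170) = -37524/(-92 + 87*91) + 12480/((-4*(-25))) = -37524/(-92 + 7917) + 12480/100 = -37524/7825 + 12480*(1/100) = -37524*1/7825 + 624/5 = -37524/7825 + 624/5 = 939036/7825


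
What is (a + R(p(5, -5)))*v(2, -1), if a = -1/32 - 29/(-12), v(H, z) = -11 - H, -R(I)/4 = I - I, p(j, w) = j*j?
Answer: -2977/96 ≈ -31.010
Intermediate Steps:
p(j, w) = j²
R(I) = 0 (R(I) = -4*(I - I) = -4*0 = 0)
a = 229/96 (a = -1*1/32 - 29*(-1/12) = -1/32 + 29/12 = 229/96 ≈ 2.3854)
(a + R(p(5, -5)))*v(2, -1) = (229/96 + 0)*(-11 - 1*2) = 229*(-11 - 2)/96 = (229/96)*(-13) = -2977/96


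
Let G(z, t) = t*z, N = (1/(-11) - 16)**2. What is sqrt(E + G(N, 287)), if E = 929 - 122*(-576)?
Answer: 2*sqrt(4401686)/11 ≈ 381.46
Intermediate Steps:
N = 31329/121 (N = (-1/11 - 16)**2 = (-177/11)**2 = 31329/121 ≈ 258.92)
E = 71201 (E = 929 + 70272 = 71201)
sqrt(E + G(N, 287)) = sqrt(71201 + 287*(31329/121)) = sqrt(71201 + 8991423/121) = sqrt(17606744/121) = 2*sqrt(4401686)/11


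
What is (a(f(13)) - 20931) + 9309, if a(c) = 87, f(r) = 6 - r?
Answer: -11535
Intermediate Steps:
(a(f(13)) - 20931) + 9309 = (87 - 20931) + 9309 = -20844 + 9309 = -11535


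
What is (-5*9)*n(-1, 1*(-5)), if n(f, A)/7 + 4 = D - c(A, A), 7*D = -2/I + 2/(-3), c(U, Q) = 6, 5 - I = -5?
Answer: 3189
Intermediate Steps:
I = 10 (I = 5 - 1*(-5) = 5 + 5 = 10)
D = -13/105 (D = (-2/10 + 2/(-3))/7 = (-2*⅒ + 2*(-⅓))/7 = (-⅕ - ⅔)/7 = (⅐)*(-13/15) = -13/105 ≈ -0.12381)
n(f, A) = -1063/15 (n(f, A) = -28 + 7*(-13/105 - 1*6) = -28 + 7*(-13/105 - 6) = -28 + 7*(-643/105) = -28 - 643/15 = -1063/15)
(-5*9)*n(-1, 1*(-5)) = -5*9*(-1063/15) = -45*(-1063/15) = 3189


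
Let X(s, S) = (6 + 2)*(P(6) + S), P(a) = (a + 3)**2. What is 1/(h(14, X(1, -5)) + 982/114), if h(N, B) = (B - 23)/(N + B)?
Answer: 35454/338747 ≈ 0.10466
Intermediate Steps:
P(a) = (3 + a)**2
X(s, S) = 648 + 8*S (X(s, S) = (6 + 2)*((3 + 6)**2 + S) = 8*(9**2 + S) = 8*(81 + S) = 648 + 8*S)
h(N, B) = (-23 + B)/(B + N)
1/(h(14, X(1, -5)) + 982/114) = 1/((-23 + (648 + 8*(-5)))/((648 + 8*(-5)) + 14) + 982/114) = 1/((-23 + (648 - 40))/((648 - 40) + 14) + 982*(1/114)) = 1/((-23 + 608)/(608 + 14) + 491/57) = 1/(585/622 + 491/57) = 1/(338747/35454) = 35454/338747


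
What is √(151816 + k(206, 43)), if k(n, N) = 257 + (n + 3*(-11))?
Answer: √152246 ≈ 390.19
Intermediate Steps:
k(n, N) = 224 + n (k(n, N) = 257 + (n - 33) = 257 + (-33 + n) = 224 + n)
√(151816 + k(206, 43)) = √(151816 + (224 + 206)) = √(151816 + 430) = √152246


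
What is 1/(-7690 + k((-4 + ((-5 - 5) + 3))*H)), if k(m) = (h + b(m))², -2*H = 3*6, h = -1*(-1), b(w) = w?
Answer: 1/2310 ≈ 0.00043290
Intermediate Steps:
h = 1
H = -9 (H = -3*6/2 = -½*18 = -9)
k(m) = (1 + m)²
1/(-7690 + k((-4 + ((-5 - 5) + 3))*H)) = 1/(-7690 + (1 + (-4 + ((-5 - 5) + 3))*(-9))²) = 1/(-7690 + (1 + (-4 + (-10 + 3))*(-9))²) = 1/(-7690 + (1 + (-4 - 7)*(-9))²) = 1/(-7690 + (1 - 11*(-9))²) = 1/(-7690 + (1 + 99)²) = 1/(-7690 + 100²) = 1/(-7690 + 10000) = 1/2310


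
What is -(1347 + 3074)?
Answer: -4421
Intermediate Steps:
-(1347 + 3074) = -1*4421 = -4421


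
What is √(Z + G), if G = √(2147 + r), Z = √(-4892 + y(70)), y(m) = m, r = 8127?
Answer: √(√10274 + I*√4822) ≈ 10.588 + 3.2791*I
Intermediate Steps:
Z = I*√4822 (Z = √(-4892 + 70) = √(-4822) = I*√4822 ≈ 69.441*I)
G = √10274 (G = √(2147 + 8127) = √10274 ≈ 101.36)
√(Z + G) = √(I*√4822 + √10274) = √(√10274 + I*√4822)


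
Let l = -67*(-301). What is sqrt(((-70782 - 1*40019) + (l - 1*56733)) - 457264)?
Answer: I*sqrt(604631) ≈ 777.58*I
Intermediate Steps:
l = 20167
sqrt(((-70782 - 1*40019) + (l - 1*56733)) - 457264) = sqrt(((-70782 - 1*40019) + (20167 - 1*56733)) - 457264) = sqrt(((-70782 - 40019) + (20167 - 56733)) - 457264) = sqrt((-110801 - 36566) - 457264) = sqrt(-147367 - 457264) = sqrt(-604631) = I*sqrt(604631)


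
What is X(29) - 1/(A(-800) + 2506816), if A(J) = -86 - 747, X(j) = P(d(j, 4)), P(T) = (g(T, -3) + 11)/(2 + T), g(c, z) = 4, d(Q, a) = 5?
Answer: 37589738/17541881 ≈ 2.1429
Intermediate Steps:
P(T) = 15/(2 + T) (P(T) = (4 + 11)/(2 + T) = 15/(2 + T))
X(j) = 15/7 (X(j) = 15/(2 + 5) = 15/7)
A(J) = -833
X(29) - 1/(A(-800) + 2506816) = 15/7 - 1/(-833 + 2506816) = 15/7 - 1/2505983 = 37589738/17541881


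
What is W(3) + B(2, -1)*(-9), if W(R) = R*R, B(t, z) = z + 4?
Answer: -18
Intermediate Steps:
B(t, z) = 4 + z
W(R) = R²
W(3) + B(2, -1)*(-9) = 3² + (4 - 1)*(-9) = 9 + 3*(-9) = 9 - 27 = -18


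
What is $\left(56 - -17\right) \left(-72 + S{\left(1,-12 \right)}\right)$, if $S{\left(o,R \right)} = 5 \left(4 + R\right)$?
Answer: $-8176$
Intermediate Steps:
$S{\left(o,R \right)} = 20 + 5 R$
$\left(56 - -17\right) \left(-72 + S{\left(1,-12 \right)}\right) = \left(56 - -17\right) \left(-72 + \left(20 + 5 \left(-12\right)\right)\right) = \left(56 + 17\right) \left(-72 + \left(20 - 60\right)\right) = 73 \left(-72 - 40\right) = 73 \left(-112\right) = -8176$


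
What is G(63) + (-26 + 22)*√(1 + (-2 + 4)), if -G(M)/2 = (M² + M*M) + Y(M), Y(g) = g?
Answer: -16002 - 4*√3 ≈ -16009.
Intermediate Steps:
G(M) = -4*M² - 2*M (G(M) = -2*((M² + M*M) + M) = -2*((M² + M²) + M) = -2*(2*M² + M) = -2*(M + 2*M²) = -4*M² - 2*M)
G(63) + (-26 + 22)*√(1 + (-2 + 4)) = 2*63*(-1 - 2*63) + (-26 + 22)*√(1 + (-2 + 4)) = 2*63*(-1 - 126) - 4*√(1 + 2) = 2*63*(-127) - 4*√3 = -16002 - 4*√3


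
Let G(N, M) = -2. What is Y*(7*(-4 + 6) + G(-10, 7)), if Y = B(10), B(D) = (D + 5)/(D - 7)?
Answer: 60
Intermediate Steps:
B(D) = (5 + D)/(-7 + D)
Y = 5 (Y = (5 + 10)/(-7 + 10) = 15/3 = (1/3)*15 = 5)
Y*(7*(-4 + 6) + G(-10, 7)) = 5*(7*(-4 + 6) - 2) = 5*(7*2 - 2) = 5*(14 - 2) = 5*12 = 60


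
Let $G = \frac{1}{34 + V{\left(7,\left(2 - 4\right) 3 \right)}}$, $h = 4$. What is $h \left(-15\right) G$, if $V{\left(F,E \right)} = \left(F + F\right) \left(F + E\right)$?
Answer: $- \frac{5}{4} \approx -1.25$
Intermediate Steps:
$V{\left(F,E \right)} = 2 F \left(E + F\right)$
$G = \frac{1}{48}$ ($G = \frac{1}{34 + 2 \cdot 7 \left(\left(2 - 4\right) 3 + 7\right)} = \frac{1}{34 + 2 \cdot 7 \left(\left(-2\right) 3 + 7\right)} = \frac{1}{34 + 2 \cdot 7 \left(-6 + 7\right)} = \frac{1}{34 + 2 \cdot 7 \cdot 1} = \frac{1}{34 + 14} = \frac{1}{48} \approx 0.020833$)
$h \left(-15\right) G = 4 \left(-15\right) \frac{1}{48} = \left(-60\right) \frac{1}{48} = - \frac{5}{4}$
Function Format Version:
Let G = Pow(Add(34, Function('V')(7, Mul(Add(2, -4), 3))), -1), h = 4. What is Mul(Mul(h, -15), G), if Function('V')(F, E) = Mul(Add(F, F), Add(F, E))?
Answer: Rational(-5, 4) ≈ -1.2500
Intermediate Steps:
Function('V')(F, E) = Mul(2, F, Add(E, F)) (Function('V')(F, E) = Mul(Mul(2, F), Add(E, F)) = Mul(2, F, Add(E, F)))
G = Rational(1, 48) (G = Pow(Add(34, Mul(2, 7, Add(Mul(Add(2, -4), 3), 7))), -1) = Pow(Add(34, Mul(2, 7, Add(Mul(-2, 3), 7))), -1) = Pow(Add(34, Mul(2, 7, Add(-6, 7))), -1) = Pow(Add(34, Mul(2, 7, 1)), -1) = Pow(Add(34, 14), -1) = Pow(48, -1) = Rational(1, 48) ≈ 0.020833)
Mul(Mul(h, -15), G) = Mul(Mul(4, -15), Rational(1, 48)) = Mul(-60, Rational(1, 48)) = Rational(-5, 4)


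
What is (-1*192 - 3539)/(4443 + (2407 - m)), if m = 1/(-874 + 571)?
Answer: -1130493/2075551 ≈ -0.54467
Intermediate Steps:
m = -1/303 (m = 1/(-303) = -1/303 ≈ -0.0033003)
(-1*192 - 3539)/(4443 + (2407 - m)) = (-1*192 - 3539)/(4443 + (2407 - 1*(-1/303))) = (-192 - 3539)/(4443 + (2407 + 1/303)) = -3731/(4443 + 729322/303) = -3731/2075551/303 = -3731*303/2075551 = -1130493/2075551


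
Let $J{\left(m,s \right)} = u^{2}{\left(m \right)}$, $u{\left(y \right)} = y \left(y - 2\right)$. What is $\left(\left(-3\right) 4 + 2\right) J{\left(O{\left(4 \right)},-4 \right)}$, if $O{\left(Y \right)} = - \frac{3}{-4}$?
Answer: $- \frac{1125}{128} \approx -8.7891$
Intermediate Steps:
$O{\left(Y \right)} = \frac{3}{4}$ ($O{\left(Y \right)} = \left(-3\right) \left(- \frac{1}{4}\right) = \frac{3}{4}$)
$u{\left(y \right)} = y \left(-2 + y\right)$
$J{\left(m,s \right)} = m^{2} \left(-2 + m\right)^{2}$ ($J{\left(m,s \right)} = \left(m \left(-2 + m\right)\right)^{2} = m^{2} \left(-2 + m\right)^{2}$)
$\left(\left(-3\right) 4 + 2\right) J{\left(O{\left(4 \right)},-4 \right)} = \left(\left(-3\right) 4 + 2\right) \left(\frac{3}{4}\right)^{2} \left(-2 + \frac{3}{4}\right)^{2} = \left(-12 + 2\right) \frac{9 \left(- \frac{5}{4}\right)^{2}}{16} = - 10 \cdot \frac{9}{16} \cdot \frac{25}{16} = \left(-10\right) \frac{225}{256} = - \frac{1125}{128}$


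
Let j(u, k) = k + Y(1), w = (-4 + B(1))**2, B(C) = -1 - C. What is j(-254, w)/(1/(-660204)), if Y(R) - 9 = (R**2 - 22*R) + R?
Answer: -16505100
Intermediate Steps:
Y(R) = 9 + R**2 - 21*R (Y(R) = 9 + ((R**2 - 22*R) + R) = 9 + (R**2 - 21*R) = 9 + R**2 - 21*R)
w = 36 (w = (-4 + (-1 - 1*1))**2 = (-4 + (-1 - 1))**2 = (-4 - 2)**2 = (-6)**2 = 36)
j(u, k) = -11 + k (j(u, k) = k + (9 + 1**2 - 21*1) = k + (9 + 1 - 21) = k - 11 = -11 + k)
j(-254, w)/(1/(-660204)) = (-11 + 36)/(1/(-660204)) = 25/(-1/660204) = 25*(-660204) = -16505100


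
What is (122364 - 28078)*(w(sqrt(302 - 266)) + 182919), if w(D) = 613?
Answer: 17304498152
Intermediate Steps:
(122364 - 28078)*(w(sqrt(302 - 266)) + 182919) = (122364 - 28078)*(613 + 182919) = 94286*183532 = 17304498152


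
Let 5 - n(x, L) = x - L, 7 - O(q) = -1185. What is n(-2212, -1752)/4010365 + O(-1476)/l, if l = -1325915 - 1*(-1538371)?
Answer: 121978678/21300652661 ≈ 0.0057265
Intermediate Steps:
O(q) = 1192 (O(q) = 7 - 1*(-1185) = 7 + 1185 = 1192)
n(x, L) = 5 + L - x (n(x, L) = 5 - (x - L) = 5 + (L - x) = 5 + L - x)
l = 212456 (l = -1325915 + 1538371 = 212456)
n(-2212, -1752)/4010365 + O(-1476)/l = (5 - 1752 - 1*(-2212))/4010365 + 1192/212456 = (5 - 1752 + 2212)*(1/4010365) + 1192*(1/212456) = 465*(1/4010365) + 149/26557 = 93/802073 + 149/26557 = 121978678/21300652661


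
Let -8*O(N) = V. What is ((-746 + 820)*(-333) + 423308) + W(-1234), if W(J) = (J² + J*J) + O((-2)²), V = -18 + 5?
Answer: 27553437/8 ≈ 3.4442e+6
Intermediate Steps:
V = -13
O(N) = 13/8 (O(N) = -⅛*(-13) = 13/8)
W(J) = 13/8 + 2*J² (W(J) = (J² + J*J) + 13/8 = (J² + J²) + 13/8 = 2*J² + 13/8 = 13/8 + 2*J²)
((-746 + 820)*(-333) + 423308) + W(-1234) = ((-746 + 820)*(-333) + 423308) + (13/8 + 2*(-1234)²) = (74*(-333) + 423308) + (13/8 + 2*1522756) = (-24642 + 423308) + (13/8 + 3045512) = 398666 + 24364109/8 = 27553437/8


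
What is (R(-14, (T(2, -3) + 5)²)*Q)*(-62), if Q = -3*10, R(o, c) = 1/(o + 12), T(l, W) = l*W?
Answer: -930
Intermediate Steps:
T(l, W) = W*l
R(o, c) = 1/(12 + o)
Q = -30
(R(-14, (T(2, -3) + 5)²)*Q)*(-62) = (-30/(12 - 14))*(-62) = (-30/(-2))*(-62) = -½*(-30)*(-62) = 15*(-62) = -930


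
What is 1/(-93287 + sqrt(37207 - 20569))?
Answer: -93287/8702447731 - sqrt(16638)/8702447731 ≈ -1.0734e-5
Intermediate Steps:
1/(-93287 + sqrt(37207 - 20569)) = 1/(-93287 + sqrt(16638))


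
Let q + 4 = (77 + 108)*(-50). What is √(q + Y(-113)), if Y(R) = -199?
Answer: I*√9453 ≈ 97.227*I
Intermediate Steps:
q = -9254 (q = -4 + (77 + 108)*(-50) = -4 + 185*(-50) = -4 - 9250 = -9254)
√(q + Y(-113)) = √(-9254 - 199) = √(-9453) = I*√9453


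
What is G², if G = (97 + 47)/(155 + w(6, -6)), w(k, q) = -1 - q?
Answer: 81/100 ≈ 0.81000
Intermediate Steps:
G = 9/10 (G = (97 + 47)/(155 + (-1 - 1*(-6))) = 144/(155 + (-1 + 6)) = 144/(155 + 5) = 144/160 = 144*(1/160) = 9/10 ≈ 0.90000)
G² = (9/10)² = 81/100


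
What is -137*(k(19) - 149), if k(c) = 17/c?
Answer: 385518/19 ≈ 20290.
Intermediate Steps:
-137*(k(19) - 149) = -137*(17/19 - 149) = -137*(-2814/19) = 385518/19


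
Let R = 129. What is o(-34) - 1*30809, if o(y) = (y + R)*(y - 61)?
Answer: -39834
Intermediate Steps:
o(y) = (-61 + y)*(129 + y) (o(y) = (y + 129)*(y - 61) = (129 + y)*(-61 + y) = (-61 + y)*(129 + y))
o(-34) - 1*30809 = (-7869 + (-34)² + 68*(-34)) - 1*30809 = (-7869 + 1156 - 2312) - 30809 = -9025 - 30809 = -39834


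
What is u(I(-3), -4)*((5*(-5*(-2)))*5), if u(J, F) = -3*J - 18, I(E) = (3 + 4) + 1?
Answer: -10500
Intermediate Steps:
I(E) = 8 (I(E) = 7 + 1 = 8)
u(J, F) = -18 - 3*J
u(I(-3), -4)*((5*(-5*(-2)))*5) = (-18 - 3*8)*((5*(-5*(-2)))*5) = (-18 - 24)*((5*10)*5) = -2100*5 = -42*250 = -10500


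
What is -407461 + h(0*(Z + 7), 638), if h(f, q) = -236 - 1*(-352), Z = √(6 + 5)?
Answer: -407345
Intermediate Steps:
Z = √11 ≈ 3.3166
h(f, q) = 116 (h(f, q) = -236 + 352 = 116)
-407461 + h(0*(Z + 7), 638) = -407461 + 116 = -407345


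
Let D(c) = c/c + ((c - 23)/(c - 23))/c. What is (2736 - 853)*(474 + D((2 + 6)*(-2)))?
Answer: 14308917/16 ≈ 8.9431e+5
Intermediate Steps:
D(c) = 1 + 1/c (D(c) = 1 + ((-23 + c)/(-23 + c))/c = 1 + 1/c)
(2736 - 853)*(474 + D((2 + 6)*(-2))) = (2736 - 853)*(474 + (1 + (2 + 6)*(-2))/(((2 + 6)*(-2)))) = 1883*(474 + (1 + 8*(-2))/((8*(-2)))) = 1883*(474 + (1 - 16)/(-16)) = 1883*(474 - 1/16*(-15)) = 1883*(474 + 15/16) = 1883*(7599/16) = 14308917/16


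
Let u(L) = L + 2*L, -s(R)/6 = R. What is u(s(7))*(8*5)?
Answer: -5040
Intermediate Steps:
s(R) = -6*R
u(L) = 3*L
u(s(7))*(8*5) = (3*(-6*7))*(8*5) = (3*(-42))*40 = -126*40 = -5040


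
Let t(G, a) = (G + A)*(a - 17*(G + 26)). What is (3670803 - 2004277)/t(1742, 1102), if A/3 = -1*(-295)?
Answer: -833263/38031079 ≈ -0.021910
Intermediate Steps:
A = 885 (A = 3*(-1*(-295)) = 3*295 = 885)
t(G, a) = (885 + G)*(-442 + a - 17*G) (t(G, a) = (G + 885)*(a - 17*(G + 26)) = (885 + G)*(a - 17*(26 + G)) = (885 + G)*(a + (-442 - 17*G)) = (885 + G)*(-442 + a - 17*G))
(3670803 - 2004277)/t(1742, 1102) = (3670803 - 2004277)/(-391170 - 15487*1742 - 17*1742**2 + 885*1102 + 1742*1102) = 1666526/(-391170 - 26978354 - 17*3034564 + 975270 + 1919684) = 1666526/(-391170 - 26978354 - 51587588 + 975270 + 1919684) = 1666526/(-76062158) = 1666526*(-1/76062158) = -833263/38031079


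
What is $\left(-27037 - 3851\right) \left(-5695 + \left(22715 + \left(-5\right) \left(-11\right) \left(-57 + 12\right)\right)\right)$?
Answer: $-449265960$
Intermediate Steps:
$\left(-27037 - 3851\right) \left(-5695 + \left(22715 + \left(-5\right) \left(-11\right) \left(-57 + 12\right)\right)\right) = - 30888 \left(-5695 + \left(22715 + 55 \left(-45\right)\right)\right) = - 30888 \left(-5695 + \left(22715 - 2475\right)\right) = - 30888 \left(-5695 + 20240\right) = \left(-30888\right) 14545 = -449265960$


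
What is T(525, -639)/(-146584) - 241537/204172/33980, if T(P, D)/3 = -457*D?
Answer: -759749483221781/127120660032880 ≈ -5.9766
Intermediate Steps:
T(P, D) = -1371*D (T(P, D) = 3*(-457*D) = -1371*D)
T(525, -639)/(-146584) - 241537/204172/33980 = -1371*(-639)/(-146584) - 241537/204172/33980 = 876069*(-1/146584) - 241537*1/204172*(1/33980) = -876069/146584 - 241537/204172*1/33980 = -876069/146584 - 241537/6937764560 = -759749483221781/127120660032880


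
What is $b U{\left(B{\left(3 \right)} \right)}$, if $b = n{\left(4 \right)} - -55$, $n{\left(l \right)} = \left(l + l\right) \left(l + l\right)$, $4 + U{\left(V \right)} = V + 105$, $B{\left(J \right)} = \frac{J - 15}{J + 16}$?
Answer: $\frac{226933}{19} \approx 11944.0$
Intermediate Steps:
$B{\left(J \right)} = \frac{-15 + J}{16 + J}$
$U{\left(V \right)} = 101 + V$ ($U{\left(V \right)} = -4 + \left(V + 105\right) = -4 + \left(105 + V\right) = 101 + V$)
$n{\left(l \right)} = 4 l^{2}$ ($n{\left(l \right)} = 2 l 2 l = 4 l^{2}$)
$b = 119$ ($b = 4 \cdot 4^{2} - -55 = 4 \cdot 16 + 55 = 64 + 55 = 119$)
$b U{\left(B{\left(3 \right)} \right)} = 119 \left(101 + \frac{-15 + 3}{16 + 3}\right) = 119 \left(101 + \frac{1}{19} \left(-12\right)\right) = 119 \left(101 - \frac{12}{19}\right) = 119 \cdot \frac{1907}{19} = \frac{226933}{19}$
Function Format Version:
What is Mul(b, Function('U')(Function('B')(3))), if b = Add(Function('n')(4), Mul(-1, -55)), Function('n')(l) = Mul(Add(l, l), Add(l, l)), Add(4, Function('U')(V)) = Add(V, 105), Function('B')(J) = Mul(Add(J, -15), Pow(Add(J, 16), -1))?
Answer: Rational(226933, 19) ≈ 11944.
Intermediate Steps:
Function('B')(J) = Mul(Pow(Add(16, J), -1), Add(-15, J)) (Function('B')(J) = Mul(Add(-15, J), Pow(Add(16, J), -1)) = Mul(Pow(Add(16, J), -1), Add(-15, J)))
Function('U')(V) = Add(101, V) (Function('U')(V) = Add(-4, Add(V, 105)) = Add(-4, Add(105, V)) = Add(101, V))
Function('n')(l) = Mul(4, Pow(l, 2)) (Function('n')(l) = Mul(Mul(2, l), Mul(2, l)) = Mul(4, Pow(l, 2)))
b = 119 (b = Add(Mul(4, Pow(4, 2)), Mul(-1, -55)) = Add(Mul(4, 16), 55) = Add(64, 55) = 119)
Mul(b, Function('U')(Function('B')(3))) = Mul(119, Add(101, Mul(Pow(Add(16, 3), -1), Add(-15, 3)))) = Mul(119, Add(101, Mul(Pow(19, -1), -12))) = Mul(119, Add(101, Mul(Rational(1, 19), -12))) = Mul(119, Add(101, Rational(-12, 19))) = Mul(119, Rational(1907, 19)) = Rational(226933, 19)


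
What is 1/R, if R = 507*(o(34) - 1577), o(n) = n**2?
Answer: -1/213447 ≈ -4.6850e-6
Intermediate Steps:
R = -213447 (R = 507*(34**2 - 1577) = 507*(1156 - 1577) = 507*(-421) = -213447)
1/R = 1/(-213447) = -1/213447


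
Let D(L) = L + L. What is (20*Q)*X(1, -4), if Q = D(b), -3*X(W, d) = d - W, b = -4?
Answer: -800/3 ≈ -266.67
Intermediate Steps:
X(W, d) = -d/3 + W/3 (X(W, d) = -(d - W)/3 = -d/3 + W/3)
D(L) = 2*L
Q = -8 (Q = 2*(-4) = -8)
(20*Q)*X(1, -4) = (20*(-8))*(-⅓*(-4) + (⅓)*1) = -160*(4/3 + ⅓) = -160*5/3 = -800/3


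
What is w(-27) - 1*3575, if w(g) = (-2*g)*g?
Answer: -5033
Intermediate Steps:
w(g) = -2*g**2
w(-27) - 1*3575 = -2*(-27)**2 - 1*3575 = -2*729 - 3575 = -1458 - 3575 = -5033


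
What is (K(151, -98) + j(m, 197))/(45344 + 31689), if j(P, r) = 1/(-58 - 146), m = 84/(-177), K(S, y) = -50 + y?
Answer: -30193/15714732 ≈ -0.0019213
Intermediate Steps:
m = -28/59 (m = 84*(-1/177) = -28/59 ≈ -0.47458)
j(P, r) = -1/204 (j(P, r) = 1/(-204) = -1/204)
(K(151, -98) + j(m, 197))/(45344 + 31689) = ((-50 - 98) - 1/204)/(45344 + 31689) = (-148 - 1/204)/77033 = -30193/204*1/77033 = -30193/15714732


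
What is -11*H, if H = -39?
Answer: 429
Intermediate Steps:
-11*H = -11*(-39) = 429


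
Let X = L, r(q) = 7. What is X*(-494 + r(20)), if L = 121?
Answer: -58927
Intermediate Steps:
X = 121
X*(-494 + r(20)) = 121*(-494 + 7) = 121*(-487) = -58927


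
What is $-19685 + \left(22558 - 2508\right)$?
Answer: $365$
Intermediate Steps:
$-19685 + \left(22558 - 2508\right) = -19685 + 20050 = 365$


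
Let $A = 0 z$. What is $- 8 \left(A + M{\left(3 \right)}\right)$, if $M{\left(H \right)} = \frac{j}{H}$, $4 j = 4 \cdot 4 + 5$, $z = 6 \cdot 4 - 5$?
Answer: $-14$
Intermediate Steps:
$z = 19$ ($z = 24 - 5 = 19$)
$j = \frac{21}{4}$ ($j = \frac{4 \cdot 4 + 5}{4} = \frac{16 + 5}{4} = \frac{1}{4} \cdot 21 = \frac{21}{4} \approx 5.25$)
$M{\left(H \right)} = \frac{21}{4 H}$
$A = 0$ ($A = 0 \cdot 19 = 0$)
$- 8 \left(A + M{\left(3 \right)}\right) = - 8 \left(0 + \frac{21}{4 \cdot 3}\right) = - 8 \left(0 + \frac{21}{4} \cdot \frac{1}{3}\right) = - 8 \left(0 + \frac{7}{4}\right) = \left(-8\right) \frac{7}{4} = -14$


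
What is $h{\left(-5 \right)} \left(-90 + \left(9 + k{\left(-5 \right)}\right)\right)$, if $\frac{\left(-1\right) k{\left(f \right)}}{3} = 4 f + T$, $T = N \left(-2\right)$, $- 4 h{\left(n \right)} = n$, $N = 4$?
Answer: $\frac{15}{4} \approx 3.75$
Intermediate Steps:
$h{\left(n \right)} = - \frac{n}{4}$
$T = -8$ ($T = 4 \left(-2\right) = -8$)
$k{\left(f \right)} = 24 - 12 f$ ($k{\left(f \right)} = - 3 \left(4 f - 8\right) = - 3 \left(-8 + 4 f\right) = 24 - 12 f$)
$h{\left(-5 \right)} \left(-90 + \left(9 + k{\left(-5 \right)}\right)\right) = \left(- \frac{1}{4}\right) \left(-5\right) \left(-90 + \left(9 + \left(24 - -60\right)\right)\right) = \frac{5 \left(-90 + \left(9 + \left(24 + 60\right)\right)\right)}{4} = \frac{5 \left(-90 + \left(9 + 84\right)\right)}{4} = \frac{5 \left(-90 + 93\right)}{4} = \frac{5}{4} \cdot 3 = \frac{15}{4}$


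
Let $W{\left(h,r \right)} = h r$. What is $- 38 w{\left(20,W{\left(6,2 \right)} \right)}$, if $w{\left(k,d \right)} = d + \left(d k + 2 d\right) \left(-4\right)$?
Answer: $39672$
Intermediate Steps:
$w{\left(k,d \right)} = - 7 d - 4 d k$ ($w{\left(k,d \right)} = d + \left(2 d + d k\right) \left(-4\right) = d - \left(8 d + 4 d k\right) = - 7 d - 4 d k$)
$- 38 w{\left(20,W{\left(6,2 \right)} \right)} = - 38 \left(- 6 \cdot 2 \left(7 + 4 \cdot 20\right)\right) = - 38 \left(\left(-1\right) 12 \left(7 + 80\right)\right) = - 38 \left(\left(-1\right) 12 \cdot 87\right) = \left(-38\right) \left(-1044\right) = 39672$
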